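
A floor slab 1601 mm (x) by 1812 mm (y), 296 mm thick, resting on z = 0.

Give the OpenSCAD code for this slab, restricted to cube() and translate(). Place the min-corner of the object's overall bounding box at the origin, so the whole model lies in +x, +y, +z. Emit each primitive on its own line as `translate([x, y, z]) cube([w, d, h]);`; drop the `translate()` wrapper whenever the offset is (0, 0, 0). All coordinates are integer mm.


cube([1601, 1812, 296]);


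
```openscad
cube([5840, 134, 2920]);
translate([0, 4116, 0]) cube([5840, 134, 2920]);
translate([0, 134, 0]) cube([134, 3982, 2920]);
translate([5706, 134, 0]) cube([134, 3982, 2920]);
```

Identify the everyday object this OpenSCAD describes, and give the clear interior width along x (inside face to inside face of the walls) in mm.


A house (or room) frame. The interior width is 5572 mm.

Four 2920 mm walls enclosing a rectangle with no floor or roof — a room or house frame. Outside width is 5840 mm and wall thickness is 134 mm, so the interior width is 5840 − 2 × 134 = 5572 mm.


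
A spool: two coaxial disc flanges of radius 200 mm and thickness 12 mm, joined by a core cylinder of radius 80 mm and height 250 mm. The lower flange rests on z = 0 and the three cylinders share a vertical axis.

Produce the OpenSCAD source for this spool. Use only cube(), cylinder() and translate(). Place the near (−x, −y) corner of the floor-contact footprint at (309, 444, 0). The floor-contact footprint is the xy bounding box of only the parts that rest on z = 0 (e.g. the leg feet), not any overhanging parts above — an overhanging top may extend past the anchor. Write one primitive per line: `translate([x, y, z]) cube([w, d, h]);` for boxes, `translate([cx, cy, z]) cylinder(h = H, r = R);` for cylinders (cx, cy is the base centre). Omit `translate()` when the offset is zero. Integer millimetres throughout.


translate([509, 644, 0]) cylinder(h = 12, r = 200);
translate([509, 644, 12]) cylinder(h = 250, r = 80);
translate([509, 644, 262]) cylinder(h = 12, r = 200);


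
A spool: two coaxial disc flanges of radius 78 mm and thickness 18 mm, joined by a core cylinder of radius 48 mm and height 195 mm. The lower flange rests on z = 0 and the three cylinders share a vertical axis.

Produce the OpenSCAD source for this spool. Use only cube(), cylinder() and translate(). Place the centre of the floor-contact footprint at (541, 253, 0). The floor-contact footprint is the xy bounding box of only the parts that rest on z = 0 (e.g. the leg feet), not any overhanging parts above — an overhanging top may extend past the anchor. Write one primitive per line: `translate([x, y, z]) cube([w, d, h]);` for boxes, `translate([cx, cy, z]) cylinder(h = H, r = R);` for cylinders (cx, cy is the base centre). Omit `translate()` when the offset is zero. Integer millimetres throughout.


translate([541, 253, 0]) cylinder(h = 18, r = 78);
translate([541, 253, 18]) cylinder(h = 195, r = 48);
translate([541, 253, 213]) cylinder(h = 18, r = 78);


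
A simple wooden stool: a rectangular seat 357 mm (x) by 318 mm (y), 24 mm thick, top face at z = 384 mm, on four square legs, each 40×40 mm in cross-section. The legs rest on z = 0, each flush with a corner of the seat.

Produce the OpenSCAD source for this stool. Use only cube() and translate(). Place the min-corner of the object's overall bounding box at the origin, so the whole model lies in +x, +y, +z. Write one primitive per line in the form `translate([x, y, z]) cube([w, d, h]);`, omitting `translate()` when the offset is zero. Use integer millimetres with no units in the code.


translate([0, 0, 360]) cube([357, 318, 24]);
cube([40, 40, 360]);
translate([317, 0, 0]) cube([40, 40, 360]);
translate([0, 278, 0]) cube([40, 40, 360]);
translate([317, 278, 0]) cube([40, 40, 360]);


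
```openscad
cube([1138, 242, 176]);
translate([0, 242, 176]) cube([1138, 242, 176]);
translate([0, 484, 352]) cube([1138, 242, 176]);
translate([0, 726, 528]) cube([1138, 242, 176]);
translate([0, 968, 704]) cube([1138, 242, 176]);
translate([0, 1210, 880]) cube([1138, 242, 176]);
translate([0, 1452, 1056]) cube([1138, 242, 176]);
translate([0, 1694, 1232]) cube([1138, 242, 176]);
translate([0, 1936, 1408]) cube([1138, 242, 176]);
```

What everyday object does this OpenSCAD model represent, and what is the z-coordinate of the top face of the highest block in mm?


A staircase. The total rise is 1584 mm.

9 identical blocks, each offset up and back from the previous — a staircase. Each step is 176 mm tall and there are 9 of them, so the total rise is 9 × 176 = 1584 mm.


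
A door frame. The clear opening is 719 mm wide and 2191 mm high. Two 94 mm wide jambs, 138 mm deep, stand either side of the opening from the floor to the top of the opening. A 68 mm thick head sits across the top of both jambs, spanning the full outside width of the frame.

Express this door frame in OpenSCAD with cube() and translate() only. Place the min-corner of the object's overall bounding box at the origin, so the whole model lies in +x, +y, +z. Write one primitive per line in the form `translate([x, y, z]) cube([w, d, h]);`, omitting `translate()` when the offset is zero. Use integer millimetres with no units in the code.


cube([94, 138, 2191]);
translate([813, 0, 0]) cube([94, 138, 2191]);
translate([0, 0, 2191]) cube([907, 138, 68]);


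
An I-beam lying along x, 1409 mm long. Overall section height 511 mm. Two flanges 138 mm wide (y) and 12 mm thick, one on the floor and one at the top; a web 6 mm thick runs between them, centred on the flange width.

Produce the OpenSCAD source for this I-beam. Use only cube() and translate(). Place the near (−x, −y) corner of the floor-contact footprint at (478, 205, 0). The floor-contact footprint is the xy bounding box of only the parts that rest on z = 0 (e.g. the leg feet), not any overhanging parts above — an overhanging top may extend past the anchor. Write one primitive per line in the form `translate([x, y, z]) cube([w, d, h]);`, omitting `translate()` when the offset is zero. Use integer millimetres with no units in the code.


translate([478, 205, 0]) cube([1409, 138, 12]);
translate([478, 271, 12]) cube([1409, 6, 487]);
translate([478, 205, 499]) cube([1409, 138, 12]);


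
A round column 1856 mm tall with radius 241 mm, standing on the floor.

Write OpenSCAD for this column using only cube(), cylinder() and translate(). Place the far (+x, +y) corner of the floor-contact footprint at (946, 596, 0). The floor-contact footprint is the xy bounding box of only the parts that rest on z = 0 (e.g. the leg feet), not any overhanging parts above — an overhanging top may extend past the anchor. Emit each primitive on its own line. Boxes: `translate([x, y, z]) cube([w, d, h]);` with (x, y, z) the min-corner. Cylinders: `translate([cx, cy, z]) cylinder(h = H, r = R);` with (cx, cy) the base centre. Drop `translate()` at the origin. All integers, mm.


translate([705, 355, 0]) cylinder(h = 1856, r = 241);


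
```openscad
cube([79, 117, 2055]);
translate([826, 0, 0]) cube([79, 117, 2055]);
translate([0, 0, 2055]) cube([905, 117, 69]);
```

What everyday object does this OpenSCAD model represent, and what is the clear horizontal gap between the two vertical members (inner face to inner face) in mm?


A door frame. The clear opening width is 747 mm.

Two 2055 mm tall posts with a header on top — a door frame. The left jamb is 79 mm wide at x = 0; the right jamb starts at x = 826. The clear opening is 826 − 79 = 747 mm.


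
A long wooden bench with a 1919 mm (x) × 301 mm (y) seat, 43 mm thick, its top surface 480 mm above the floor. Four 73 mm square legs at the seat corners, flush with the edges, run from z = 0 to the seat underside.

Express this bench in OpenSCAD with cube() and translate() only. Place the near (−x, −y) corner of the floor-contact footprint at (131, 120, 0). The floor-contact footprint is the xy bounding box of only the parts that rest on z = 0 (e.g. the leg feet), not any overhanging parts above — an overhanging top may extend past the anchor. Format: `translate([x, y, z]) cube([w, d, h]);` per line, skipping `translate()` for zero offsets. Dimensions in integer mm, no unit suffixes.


// leg_h = 480 − 43 = 437
translate([131, 120, 437]) cube([1919, 301, 43]);
translate([131, 120, 0]) cube([73, 73, 437]);
translate([131, 348, 0]) cube([73, 73, 437]);
translate([1977, 120, 0]) cube([73, 73, 437]);
translate([1977, 348, 0]) cube([73, 73, 437]);


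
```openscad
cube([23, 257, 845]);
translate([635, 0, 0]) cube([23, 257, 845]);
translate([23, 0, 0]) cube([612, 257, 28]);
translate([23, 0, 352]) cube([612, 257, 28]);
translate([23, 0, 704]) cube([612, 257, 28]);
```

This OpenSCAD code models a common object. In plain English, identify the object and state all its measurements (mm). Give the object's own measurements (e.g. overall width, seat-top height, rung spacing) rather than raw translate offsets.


An open bookshelf. Two side panels, each 23 mm thick, 257 mm deep and 845 mm tall, stand 658 mm apart (outside-to-outside). Between them sit 3 shelves, each 28 mm thick and 257 mm deep, spanning the full gap between the sides. The bottom shelf rests on the floor (its underside at z = 0) and the clear gap between one shelf's top and the next shelf's underside is 324 mm.


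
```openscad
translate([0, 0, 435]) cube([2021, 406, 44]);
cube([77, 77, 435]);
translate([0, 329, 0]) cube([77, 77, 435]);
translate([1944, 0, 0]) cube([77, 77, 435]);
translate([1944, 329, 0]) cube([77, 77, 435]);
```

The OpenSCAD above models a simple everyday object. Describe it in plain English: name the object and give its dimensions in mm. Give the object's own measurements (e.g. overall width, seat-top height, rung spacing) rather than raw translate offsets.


A bench: a 2021×406 mm seat slab, 44 mm thick, top at z = 479 mm, on four 77×77 mm square legs flush with the seat corners and standing on z = 0.


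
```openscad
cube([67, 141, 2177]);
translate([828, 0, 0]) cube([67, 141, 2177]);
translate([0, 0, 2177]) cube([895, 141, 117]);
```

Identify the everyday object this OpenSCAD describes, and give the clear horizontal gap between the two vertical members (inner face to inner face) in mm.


A door frame. The clear opening width is 761 mm.

Two 2177 mm tall posts with a header on top — a door frame. The left jamb is 67 mm wide at x = 0; the right jamb starts at x = 828. The clear opening is 828 − 67 = 761 mm.


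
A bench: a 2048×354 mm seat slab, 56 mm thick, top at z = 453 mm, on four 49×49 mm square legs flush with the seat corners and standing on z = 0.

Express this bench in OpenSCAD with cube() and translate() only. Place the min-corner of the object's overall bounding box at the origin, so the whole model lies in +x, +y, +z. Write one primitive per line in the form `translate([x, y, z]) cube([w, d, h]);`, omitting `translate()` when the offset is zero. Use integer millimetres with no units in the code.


translate([0, 0, 397]) cube([2048, 354, 56]);
cube([49, 49, 397]);
translate([0, 305, 0]) cube([49, 49, 397]);
translate([1999, 0, 0]) cube([49, 49, 397]);
translate([1999, 305, 0]) cube([49, 49, 397]);


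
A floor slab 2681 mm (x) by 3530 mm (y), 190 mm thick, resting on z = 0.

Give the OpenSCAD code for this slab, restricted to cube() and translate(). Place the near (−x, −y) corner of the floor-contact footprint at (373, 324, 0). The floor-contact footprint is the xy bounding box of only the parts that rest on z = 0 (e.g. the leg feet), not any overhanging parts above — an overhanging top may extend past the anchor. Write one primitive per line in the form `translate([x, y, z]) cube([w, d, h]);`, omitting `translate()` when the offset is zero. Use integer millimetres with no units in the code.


translate([373, 324, 0]) cube([2681, 3530, 190]);


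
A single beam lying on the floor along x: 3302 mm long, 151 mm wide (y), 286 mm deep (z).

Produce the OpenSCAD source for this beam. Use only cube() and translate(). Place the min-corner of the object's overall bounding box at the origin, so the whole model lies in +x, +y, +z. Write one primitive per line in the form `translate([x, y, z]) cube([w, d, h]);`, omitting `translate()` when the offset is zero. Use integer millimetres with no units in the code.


cube([3302, 151, 286]);


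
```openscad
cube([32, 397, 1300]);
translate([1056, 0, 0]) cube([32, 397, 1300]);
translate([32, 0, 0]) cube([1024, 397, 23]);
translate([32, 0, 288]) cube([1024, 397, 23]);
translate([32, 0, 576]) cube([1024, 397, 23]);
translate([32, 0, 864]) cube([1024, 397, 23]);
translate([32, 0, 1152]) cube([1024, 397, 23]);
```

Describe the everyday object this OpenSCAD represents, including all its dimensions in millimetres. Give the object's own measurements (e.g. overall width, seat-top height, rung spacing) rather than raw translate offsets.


An open bookshelf. Two side panels, each 32 mm thick, 397 mm deep and 1300 mm tall, stand 1088 mm apart (outside-to-outside). Between them sit 5 shelves, each 23 mm thick and 397 mm deep, spanning the full gap between the sides. The bottom shelf rests on the floor (its underside at z = 0) and the clear gap between one shelf's top and the next shelf's underside is 265 mm.


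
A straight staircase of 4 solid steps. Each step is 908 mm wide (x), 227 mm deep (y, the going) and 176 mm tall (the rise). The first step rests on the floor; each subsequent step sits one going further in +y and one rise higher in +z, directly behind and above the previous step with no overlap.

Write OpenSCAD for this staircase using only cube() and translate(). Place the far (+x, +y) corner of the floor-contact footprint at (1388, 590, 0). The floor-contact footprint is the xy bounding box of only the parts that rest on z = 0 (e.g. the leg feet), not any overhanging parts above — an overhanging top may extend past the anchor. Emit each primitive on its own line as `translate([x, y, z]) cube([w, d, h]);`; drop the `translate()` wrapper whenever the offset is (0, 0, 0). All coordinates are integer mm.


translate([480, 363, 0]) cube([908, 227, 176]);
translate([480, 590, 176]) cube([908, 227, 176]);
translate([480, 817, 352]) cube([908, 227, 176]);
translate([480, 1044, 528]) cube([908, 227, 176]);


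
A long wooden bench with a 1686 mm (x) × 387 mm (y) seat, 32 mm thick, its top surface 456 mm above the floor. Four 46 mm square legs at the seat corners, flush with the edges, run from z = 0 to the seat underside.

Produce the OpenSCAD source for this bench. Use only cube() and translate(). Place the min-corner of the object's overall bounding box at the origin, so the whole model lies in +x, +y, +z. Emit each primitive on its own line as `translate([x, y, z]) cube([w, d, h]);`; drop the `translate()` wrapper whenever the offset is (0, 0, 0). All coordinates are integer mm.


// leg_h = 456 − 32 = 424
translate([0, 0, 424]) cube([1686, 387, 32]);
cube([46, 46, 424]);
translate([0, 341, 0]) cube([46, 46, 424]);
translate([1640, 0, 0]) cube([46, 46, 424]);
translate([1640, 341, 0]) cube([46, 46, 424]);


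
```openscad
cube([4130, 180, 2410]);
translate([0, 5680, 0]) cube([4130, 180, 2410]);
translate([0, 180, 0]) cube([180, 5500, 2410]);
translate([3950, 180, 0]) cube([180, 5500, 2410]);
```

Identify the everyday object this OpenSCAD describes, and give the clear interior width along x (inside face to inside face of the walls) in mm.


A house (or room) frame. The interior width is 3770 mm.

Four 2410 mm walls enclosing a rectangle with no floor or roof — a room or house frame. Outside width is 4130 mm and wall thickness is 180 mm, so the interior width is 4130 − 2 × 180 = 3770 mm.


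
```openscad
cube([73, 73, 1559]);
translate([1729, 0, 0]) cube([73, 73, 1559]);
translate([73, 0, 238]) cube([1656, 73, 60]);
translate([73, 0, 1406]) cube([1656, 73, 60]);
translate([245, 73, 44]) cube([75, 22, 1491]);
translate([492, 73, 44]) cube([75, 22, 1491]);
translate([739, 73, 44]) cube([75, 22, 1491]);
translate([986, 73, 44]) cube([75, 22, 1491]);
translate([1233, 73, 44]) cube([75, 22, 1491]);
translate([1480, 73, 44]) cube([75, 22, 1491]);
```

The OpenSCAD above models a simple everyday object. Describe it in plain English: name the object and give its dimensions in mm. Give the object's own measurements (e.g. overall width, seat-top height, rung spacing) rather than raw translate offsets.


A fence section. Two 73×73 mm posts, 1559 mm tall, stand on the floor with a clear span of 1656 mm between their inner faces. Two horizontal rails of 73×60 mm section span the gap between the posts with their undersides at z = 238 mm and z = 1406 mm, flush with the posts' −y face. 6 pickets, each 75 mm wide, 22 mm thick and 1491 mm tall, are fixed to the +y face of the rails with their bottoms at z = 44 mm, spaced across the span with a 172 mm gap after the −x post and between neighbouring pickets, with 174 mm left before the +x post.


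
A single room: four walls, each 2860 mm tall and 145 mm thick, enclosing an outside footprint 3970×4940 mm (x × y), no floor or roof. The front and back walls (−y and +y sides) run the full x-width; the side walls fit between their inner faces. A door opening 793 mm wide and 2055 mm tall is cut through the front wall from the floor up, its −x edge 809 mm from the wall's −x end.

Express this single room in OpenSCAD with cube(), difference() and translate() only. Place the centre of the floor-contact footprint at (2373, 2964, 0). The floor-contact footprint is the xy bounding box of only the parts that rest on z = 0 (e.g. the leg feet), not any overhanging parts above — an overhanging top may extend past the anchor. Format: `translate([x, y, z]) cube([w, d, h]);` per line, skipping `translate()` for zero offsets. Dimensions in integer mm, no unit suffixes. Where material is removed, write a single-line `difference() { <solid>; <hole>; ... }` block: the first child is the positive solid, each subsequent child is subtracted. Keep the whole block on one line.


difference() { translate([388, 494, 0]) cube([3970, 145, 2860]); translate([1197, 494, 0]) cube([793, 145, 2055]); }
translate([388, 5289, 0]) cube([3970, 145, 2860]);
translate([388, 639, 0]) cube([145, 4650, 2860]);
translate([4213, 639, 0]) cube([145, 4650, 2860]);


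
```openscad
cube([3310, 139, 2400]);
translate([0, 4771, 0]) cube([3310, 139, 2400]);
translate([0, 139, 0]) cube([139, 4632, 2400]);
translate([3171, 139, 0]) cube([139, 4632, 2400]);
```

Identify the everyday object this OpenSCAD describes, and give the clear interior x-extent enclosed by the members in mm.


A house (or room) frame. The interior width is 3032 mm.

Four 2400 mm walls enclosing a rectangle with no floor or roof — a room or house frame. Outside width is 3310 mm and wall thickness is 139 mm, so the interior width is 3310 − 2 × 139 = 3032 mm.


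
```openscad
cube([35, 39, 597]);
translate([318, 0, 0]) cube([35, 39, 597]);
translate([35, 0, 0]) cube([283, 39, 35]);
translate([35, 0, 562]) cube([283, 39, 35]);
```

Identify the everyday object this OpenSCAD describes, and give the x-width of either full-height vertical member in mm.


A picture frame. The border width is 35 mm.

Four thin pieces enclosing a rectangular opening — a picture frame. The two full-height stiles are 597 mm tall; the top rail sits at z = 562 and is 35 mm tall, so the border above the opening is 597 − 562 = 35 mm, matching the stile x-width.


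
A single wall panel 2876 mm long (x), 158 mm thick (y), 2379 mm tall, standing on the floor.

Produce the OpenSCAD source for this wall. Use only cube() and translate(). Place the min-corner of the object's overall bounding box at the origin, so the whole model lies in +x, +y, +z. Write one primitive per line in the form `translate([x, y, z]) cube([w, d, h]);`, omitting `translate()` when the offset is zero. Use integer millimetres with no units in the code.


cube([2876, 158, 2379]);


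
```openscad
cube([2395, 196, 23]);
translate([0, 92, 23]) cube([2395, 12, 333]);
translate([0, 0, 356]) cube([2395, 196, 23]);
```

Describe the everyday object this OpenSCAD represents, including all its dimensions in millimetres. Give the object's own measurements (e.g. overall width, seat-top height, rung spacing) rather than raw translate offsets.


An I-beam lying along x, 2395 mm long. Overall section height 379 mm. Two flanges 196 mm wide (y) and 23 mm thick, one on the floor and one at the top; a web 12 mm thick runs between them, centred on the flange width.


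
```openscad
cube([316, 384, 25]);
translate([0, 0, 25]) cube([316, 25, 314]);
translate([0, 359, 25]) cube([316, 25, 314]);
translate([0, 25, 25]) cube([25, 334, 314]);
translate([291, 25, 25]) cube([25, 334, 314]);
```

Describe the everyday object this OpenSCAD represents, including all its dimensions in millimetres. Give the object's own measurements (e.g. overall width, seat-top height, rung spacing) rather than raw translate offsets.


An open-topped rectangular box: outside dimensions 316×384×339 mm, with a uniform wall and base thickness of 25 mm. The base is a full 316×384 slab on the floor; four walls sit on top of the base. The front and back walls (the −y and +y sides) span the full width; the two side walls fit between them.


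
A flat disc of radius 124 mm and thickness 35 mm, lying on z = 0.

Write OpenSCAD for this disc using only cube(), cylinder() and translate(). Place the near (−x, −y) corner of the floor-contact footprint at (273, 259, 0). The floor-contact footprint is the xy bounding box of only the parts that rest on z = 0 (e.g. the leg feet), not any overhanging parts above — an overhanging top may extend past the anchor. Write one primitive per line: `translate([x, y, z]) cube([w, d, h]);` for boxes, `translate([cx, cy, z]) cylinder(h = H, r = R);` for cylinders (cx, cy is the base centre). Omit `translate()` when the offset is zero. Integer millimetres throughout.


translate([397, 383, 0]) cylinder(h = 35, r = 124);


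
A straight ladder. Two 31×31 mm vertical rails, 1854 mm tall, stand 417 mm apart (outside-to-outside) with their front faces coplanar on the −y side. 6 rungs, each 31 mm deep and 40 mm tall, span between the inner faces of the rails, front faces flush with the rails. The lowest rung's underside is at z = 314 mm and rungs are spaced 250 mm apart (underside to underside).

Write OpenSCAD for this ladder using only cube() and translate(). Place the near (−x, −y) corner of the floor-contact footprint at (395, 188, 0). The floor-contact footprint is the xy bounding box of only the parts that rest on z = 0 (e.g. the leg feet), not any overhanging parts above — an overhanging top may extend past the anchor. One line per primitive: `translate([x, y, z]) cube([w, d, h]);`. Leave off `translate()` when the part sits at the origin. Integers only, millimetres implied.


translate([395, 188, 0]) cube([31, 31, 1854]);
translate([781, 188, 0]) cube([31, 31, 1854]);
translate([426, 188, 314]) cube([355, 31, 40]);
translate([426, 188, 564]) cube([355, 31, 40]);
translate([426, 188, 814]) cube([355, 31, 40]);
translate([426, 188, 1064]) cube([355, 31, 40]);
translate([426, 188, 1314]) cube([355, 31, 40]);
translate([426, 188, 1564]) cube([355, 31, 40]);


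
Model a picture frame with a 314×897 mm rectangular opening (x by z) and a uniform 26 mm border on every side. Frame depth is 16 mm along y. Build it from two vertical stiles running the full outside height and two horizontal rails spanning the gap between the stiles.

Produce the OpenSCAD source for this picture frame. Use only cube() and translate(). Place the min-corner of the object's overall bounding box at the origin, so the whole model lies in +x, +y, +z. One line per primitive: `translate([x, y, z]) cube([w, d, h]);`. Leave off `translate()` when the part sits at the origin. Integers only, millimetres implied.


cube([26, 16, 949]);
translate([340, 0, 0]) cube([26, 16, 949]);
translate([26, 0, 0]) cube([314, 16, 26]);
translate([26, 0, 923]) cube([314, 16, 26]);


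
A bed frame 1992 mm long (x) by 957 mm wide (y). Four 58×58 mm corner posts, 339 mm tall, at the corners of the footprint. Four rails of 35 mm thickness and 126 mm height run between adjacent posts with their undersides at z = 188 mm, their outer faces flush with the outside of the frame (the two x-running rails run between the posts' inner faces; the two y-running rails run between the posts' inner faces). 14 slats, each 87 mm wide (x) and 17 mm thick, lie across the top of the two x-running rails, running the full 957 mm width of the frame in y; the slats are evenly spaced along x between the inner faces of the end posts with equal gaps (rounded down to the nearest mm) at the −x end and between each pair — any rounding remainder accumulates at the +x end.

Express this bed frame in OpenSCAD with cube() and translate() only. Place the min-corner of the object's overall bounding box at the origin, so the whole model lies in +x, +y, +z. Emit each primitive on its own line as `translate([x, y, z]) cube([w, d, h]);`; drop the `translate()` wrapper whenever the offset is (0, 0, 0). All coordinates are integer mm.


cube([58, 58, 339]);
translate([0, 899, 0]) cube([58, 58, 339]);
translate([1934, 0, 0]) cube([58, 58, 339]);
translate([1934, 899, 0]) cube([58, 58, 339]);
translate([58, 0, 188]) cube([1876, 35, 126]);
translate([58, 922, 188]) cube([1876, 35, 126]);
translate([0, 58, 188]) cube([35, 841, 126]);
translate([1957, 58, 188]) cube([35, 841, 126]);
translate([101, 0, 314]) cube([87, 957, 17]);
translate([231, 0, 314]) cube([87, 957, 17]);
translate([361, 0, 314]) cube([87, 957, 17]);
translate([491, 0, 314]) cube([87, 957, 17]);
translate([621, 0, 314]) cube([87, 957, 17]);
translate([751, 0, 314]) cube([87, 957, 17]);
translate([881, 0, 314]) cube([87, 957, 17]);
translate([1011, 0, 314]) cube([87, 957, 17]);
translate([1141, 0, 314]) cube([87, 957, 17]);
translate([1271, 0, 314]) cube([87, 957, 17]);
translate([1401, 0, 314]) cube([87, 957, 17]);
translate([1531, 0, 314]) cube([87, 957, 17]);
translate([1661, 0, 314]) cube([87, 957, 17]);
translate([1791, 0, 314]) cube([87, 957, 17]);


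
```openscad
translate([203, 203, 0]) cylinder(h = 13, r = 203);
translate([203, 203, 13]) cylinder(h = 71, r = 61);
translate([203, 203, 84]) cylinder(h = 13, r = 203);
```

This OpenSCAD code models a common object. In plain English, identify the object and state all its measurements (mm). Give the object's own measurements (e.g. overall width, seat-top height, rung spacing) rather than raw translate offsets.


A spool: two coaxial disc flanges of radius 203 mm and thickness 13 mm, joined by a core cylinder of radius 61 mm and height 71 mm. The lower flange rests on z = 0 and the three cylinders share a vertical axis.


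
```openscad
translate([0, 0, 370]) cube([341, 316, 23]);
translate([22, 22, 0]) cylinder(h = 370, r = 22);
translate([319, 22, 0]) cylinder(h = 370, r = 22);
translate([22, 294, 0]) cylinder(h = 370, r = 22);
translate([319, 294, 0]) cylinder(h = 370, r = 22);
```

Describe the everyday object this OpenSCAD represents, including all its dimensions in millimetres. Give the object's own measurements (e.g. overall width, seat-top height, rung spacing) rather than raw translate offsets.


A four-legged stool. The seat is a 341×316×23 mm slab whose top surface is at z = 393 mm; four round legs, each 44 mm in diameter, run from the floor (z = 0) to the underside of the seat, each leg's axis is inset half a diameter from the nearest pair of seat edges (so the leg's bounding box is flush with the corner).


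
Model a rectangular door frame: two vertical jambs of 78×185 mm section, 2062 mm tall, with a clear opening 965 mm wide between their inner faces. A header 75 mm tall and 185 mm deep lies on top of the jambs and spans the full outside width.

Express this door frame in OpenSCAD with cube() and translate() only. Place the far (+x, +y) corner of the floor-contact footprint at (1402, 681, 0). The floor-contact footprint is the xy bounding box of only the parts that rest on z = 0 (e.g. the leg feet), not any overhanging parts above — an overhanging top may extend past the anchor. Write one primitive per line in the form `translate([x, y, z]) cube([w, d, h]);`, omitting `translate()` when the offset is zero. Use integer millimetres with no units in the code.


translate([281, 496, 0]) cube([78, 185, 2062]);
translate([1324, 496, 0]) cube([78, 185, 2062]);
translate([281, 496, 2062]) cube([1121, 185, 75]);


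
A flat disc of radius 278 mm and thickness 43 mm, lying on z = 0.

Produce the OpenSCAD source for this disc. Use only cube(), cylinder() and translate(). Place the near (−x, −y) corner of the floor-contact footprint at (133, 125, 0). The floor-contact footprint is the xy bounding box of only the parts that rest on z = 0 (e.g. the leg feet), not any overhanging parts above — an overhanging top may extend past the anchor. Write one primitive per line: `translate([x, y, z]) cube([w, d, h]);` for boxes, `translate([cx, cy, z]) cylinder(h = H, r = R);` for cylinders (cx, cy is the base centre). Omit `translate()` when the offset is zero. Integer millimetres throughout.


translate([411, 403, 0]) cylinder(h = 43, r = 278);


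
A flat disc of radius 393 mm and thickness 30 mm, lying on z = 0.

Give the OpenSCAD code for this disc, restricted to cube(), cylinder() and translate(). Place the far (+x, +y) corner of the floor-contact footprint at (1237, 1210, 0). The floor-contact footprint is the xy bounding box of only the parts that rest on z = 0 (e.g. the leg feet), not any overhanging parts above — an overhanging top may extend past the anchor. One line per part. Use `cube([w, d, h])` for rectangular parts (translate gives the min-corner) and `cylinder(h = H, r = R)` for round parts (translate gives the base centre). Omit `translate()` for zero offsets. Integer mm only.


translate([844, 817, 0]) cylinder(h = 30, r = 393);


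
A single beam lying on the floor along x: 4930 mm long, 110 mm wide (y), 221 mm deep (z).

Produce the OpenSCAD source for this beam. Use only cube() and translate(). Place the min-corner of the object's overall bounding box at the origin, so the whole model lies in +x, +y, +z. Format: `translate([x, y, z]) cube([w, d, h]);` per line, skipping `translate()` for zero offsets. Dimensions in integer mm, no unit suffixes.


cube([4930, 110, 221]);


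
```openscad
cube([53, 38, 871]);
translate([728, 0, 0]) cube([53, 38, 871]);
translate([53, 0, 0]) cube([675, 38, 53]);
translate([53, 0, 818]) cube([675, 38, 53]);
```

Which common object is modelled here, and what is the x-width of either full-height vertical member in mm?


A picture frame. The border width is 53 mm.

Four thin pieces enclosing a rectangular opening — a picture frame. The two full-height stiles are 871 mm tall; the top rail sits at z = 818 and is 53 mm tall, so the border above the opening is 871 − 818 = 53 mm, matching the stile x-width.


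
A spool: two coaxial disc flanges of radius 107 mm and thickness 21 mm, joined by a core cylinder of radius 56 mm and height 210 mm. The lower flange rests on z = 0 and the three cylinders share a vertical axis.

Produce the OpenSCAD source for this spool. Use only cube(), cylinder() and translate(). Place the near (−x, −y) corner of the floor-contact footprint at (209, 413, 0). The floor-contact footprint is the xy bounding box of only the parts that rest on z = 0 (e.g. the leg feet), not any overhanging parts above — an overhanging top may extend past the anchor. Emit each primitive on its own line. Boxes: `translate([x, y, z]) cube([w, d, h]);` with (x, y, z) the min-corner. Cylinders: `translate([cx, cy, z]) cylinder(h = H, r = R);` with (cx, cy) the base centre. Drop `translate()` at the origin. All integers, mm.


translate([316, 520, 0]) cylinder(h = 21, r = 107);
translate([316, 520, 21]) cylinder(h = 210, r = 56);
translate([316, 520, 231]) cylinder(h = 21, r = 107);


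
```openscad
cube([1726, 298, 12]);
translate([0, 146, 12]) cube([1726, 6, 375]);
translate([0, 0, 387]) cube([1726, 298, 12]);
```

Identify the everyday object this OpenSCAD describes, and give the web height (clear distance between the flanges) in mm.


An I-beam. The web height is 375 mm.

Two wide flanges with a thin centred web — an I-beam. Overall 399 mm minus two 12 mm flanges gives a web of 399 − 2·12 = 375 mm.


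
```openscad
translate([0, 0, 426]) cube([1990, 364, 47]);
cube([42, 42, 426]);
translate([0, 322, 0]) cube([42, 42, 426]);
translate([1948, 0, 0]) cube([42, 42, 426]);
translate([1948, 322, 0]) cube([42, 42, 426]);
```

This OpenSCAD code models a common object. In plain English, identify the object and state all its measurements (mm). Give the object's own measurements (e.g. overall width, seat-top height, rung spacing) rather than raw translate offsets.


A long wooden bench with a 1990 mm (x) × 364 mm (y) seat, 47 mm thick, its top surface 473 mm above the floor. Four 42 mm square legs at the seat corners, flush with the edges, run from z = 0 to the seat underside.


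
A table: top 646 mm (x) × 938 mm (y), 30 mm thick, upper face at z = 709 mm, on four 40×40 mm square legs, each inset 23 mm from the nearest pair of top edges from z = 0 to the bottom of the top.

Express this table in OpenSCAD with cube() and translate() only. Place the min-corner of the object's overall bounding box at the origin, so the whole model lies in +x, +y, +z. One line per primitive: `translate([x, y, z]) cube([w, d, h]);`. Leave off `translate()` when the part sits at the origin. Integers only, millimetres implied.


translate([0, 0, 679]) cube([646, 938, 30]);
translate([23, 23, 0]) cube([40, 40, 679]);
translate([583, 23, 0]) cube([40, 40, 679]);
translate([23, 875, 0]) cube([40, 40, 679]);
translate([583, 875, 0]) cube([40, 40, 679]);


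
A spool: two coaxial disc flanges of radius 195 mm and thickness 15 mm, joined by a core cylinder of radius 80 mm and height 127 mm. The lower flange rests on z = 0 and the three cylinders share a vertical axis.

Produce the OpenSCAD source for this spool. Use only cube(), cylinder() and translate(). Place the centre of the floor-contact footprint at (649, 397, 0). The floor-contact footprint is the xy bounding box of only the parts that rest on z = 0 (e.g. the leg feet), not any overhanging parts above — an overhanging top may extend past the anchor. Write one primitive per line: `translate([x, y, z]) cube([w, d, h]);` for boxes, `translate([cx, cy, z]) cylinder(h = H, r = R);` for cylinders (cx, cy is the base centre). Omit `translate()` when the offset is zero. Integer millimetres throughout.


translate([649, 397, 0]) cylinder(h = 15, r = 195);
translate([649, 397, 15]) cylinder(h = 127, r = 80);
translate([649, 397, 142]) cylinder(h = 15, r = 195);


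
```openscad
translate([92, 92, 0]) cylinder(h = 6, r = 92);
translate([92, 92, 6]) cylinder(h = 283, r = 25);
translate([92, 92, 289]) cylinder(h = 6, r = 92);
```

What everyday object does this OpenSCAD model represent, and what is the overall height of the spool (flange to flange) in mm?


A spool. The overall height is 295 mm.

Three coaxial cylinders, large–small–large — a spool. Two 6 mm flanges and a 283 mm core give 6 + 283 + 6 = 295 mm.


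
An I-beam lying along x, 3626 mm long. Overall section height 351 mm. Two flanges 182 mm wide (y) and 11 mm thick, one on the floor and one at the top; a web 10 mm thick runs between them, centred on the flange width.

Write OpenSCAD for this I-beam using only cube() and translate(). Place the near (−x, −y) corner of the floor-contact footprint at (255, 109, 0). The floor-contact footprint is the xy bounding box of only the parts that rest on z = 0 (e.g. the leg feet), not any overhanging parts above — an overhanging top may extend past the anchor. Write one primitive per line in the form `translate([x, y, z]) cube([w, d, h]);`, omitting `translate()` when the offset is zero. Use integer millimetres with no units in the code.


translate([255, 109, 0]) cube([3626, 182, 11]);
translate([255, 195, 11]) cube([3626, 10, 329]);
translate([255, 109, 340]) cube([3626, 182, 11]);


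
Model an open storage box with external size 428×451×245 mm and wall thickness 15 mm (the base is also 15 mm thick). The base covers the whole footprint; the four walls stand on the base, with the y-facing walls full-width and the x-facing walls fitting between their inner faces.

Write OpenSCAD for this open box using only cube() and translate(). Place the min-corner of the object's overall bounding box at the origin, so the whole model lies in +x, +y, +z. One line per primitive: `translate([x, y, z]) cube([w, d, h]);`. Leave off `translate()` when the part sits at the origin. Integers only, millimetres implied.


cube([428, 451, 15]);
translate([0, 0, 15]) cube([428, 15, 230]);
translate([0, 436, 15]) cube([428, 15, 230]);
translate([0, 15, 15]) cube([15, 421, 230]);
translate([413, 15, 15]) cube([15, 421, 230]);


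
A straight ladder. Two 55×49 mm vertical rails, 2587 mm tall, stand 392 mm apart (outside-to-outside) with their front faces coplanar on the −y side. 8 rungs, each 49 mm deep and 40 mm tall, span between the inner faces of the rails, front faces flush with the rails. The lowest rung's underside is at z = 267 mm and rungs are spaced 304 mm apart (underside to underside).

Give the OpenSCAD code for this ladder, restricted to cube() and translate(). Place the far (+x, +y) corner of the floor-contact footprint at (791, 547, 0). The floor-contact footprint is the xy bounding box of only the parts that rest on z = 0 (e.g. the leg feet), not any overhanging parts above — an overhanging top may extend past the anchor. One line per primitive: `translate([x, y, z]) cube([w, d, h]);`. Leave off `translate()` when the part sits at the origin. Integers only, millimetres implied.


translate([399, 498, 0]) cube([55, 49, 2587]);
translate([736, 498, 0]) cube([55, 49, 2587]);
translate([454, 498, 267]) cube([282, 49, 40]);
translate([454, 498, 571]) cube([282, 49, 40]);
translate([454, 498, 875]) cube([282, 49, 40]);
translate([454, 498, 1179]) cube([282, 49, 40]);
translate([454, 498, 1483]) cube([282, 49, 40]);
translate([454, 498, 1787]) cube([282, 49, 40]);
translate([454, 498, 2091]) cube([282, 49, 40]);
translate([454, 498, 2395]) cube([282, 49, 40]);


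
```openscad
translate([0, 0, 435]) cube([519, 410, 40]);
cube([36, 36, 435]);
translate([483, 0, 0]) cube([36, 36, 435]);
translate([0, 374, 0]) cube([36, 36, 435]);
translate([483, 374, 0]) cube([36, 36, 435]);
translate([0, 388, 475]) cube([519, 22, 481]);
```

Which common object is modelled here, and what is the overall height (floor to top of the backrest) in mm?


A chair. The overall height is 956 mm.

A slab on four corner posts with a tall panel at the back — a chair. The seat slab sits at z = 435 with thickness 40, and the 481 mm backrest starts at the seat top, so the overall height is 435 + 40 + 481 = 956 mm.


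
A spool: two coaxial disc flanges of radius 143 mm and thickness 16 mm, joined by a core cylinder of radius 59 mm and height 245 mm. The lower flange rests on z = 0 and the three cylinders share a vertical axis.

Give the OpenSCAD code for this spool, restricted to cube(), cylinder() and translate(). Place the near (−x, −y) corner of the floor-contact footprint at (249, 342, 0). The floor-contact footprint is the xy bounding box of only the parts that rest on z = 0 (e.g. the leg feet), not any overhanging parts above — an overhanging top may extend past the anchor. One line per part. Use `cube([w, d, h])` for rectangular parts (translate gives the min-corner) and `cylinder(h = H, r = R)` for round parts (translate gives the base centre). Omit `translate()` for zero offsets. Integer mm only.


translate([392, 485, 0]) cylinder(h = 16, r = 143);
translate([392, 485, 16]) cylinder(h = 245, r = 59);
translate([392, 485, 261]) cylinder(h = 16, r = 143);


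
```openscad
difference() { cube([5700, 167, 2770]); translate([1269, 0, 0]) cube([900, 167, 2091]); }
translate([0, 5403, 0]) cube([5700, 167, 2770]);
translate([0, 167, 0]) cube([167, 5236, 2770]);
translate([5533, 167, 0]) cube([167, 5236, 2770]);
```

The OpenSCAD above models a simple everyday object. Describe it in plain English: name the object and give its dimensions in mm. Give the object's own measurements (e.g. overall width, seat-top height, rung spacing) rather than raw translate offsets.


A single room: four walls, each 2770 mm tall and 167 mm thick, enclosing an outside footprint 5700×5570 mm (x × y), no floor or roof. The front and back walls (−y and +y sides) run the full x-width; the side walls fit between their inner faces. A door opening 900 mm wide and 2091 mm tall is cut through the front wall from the floor up, its −x edge 1269 mm from the wall's −x end.
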